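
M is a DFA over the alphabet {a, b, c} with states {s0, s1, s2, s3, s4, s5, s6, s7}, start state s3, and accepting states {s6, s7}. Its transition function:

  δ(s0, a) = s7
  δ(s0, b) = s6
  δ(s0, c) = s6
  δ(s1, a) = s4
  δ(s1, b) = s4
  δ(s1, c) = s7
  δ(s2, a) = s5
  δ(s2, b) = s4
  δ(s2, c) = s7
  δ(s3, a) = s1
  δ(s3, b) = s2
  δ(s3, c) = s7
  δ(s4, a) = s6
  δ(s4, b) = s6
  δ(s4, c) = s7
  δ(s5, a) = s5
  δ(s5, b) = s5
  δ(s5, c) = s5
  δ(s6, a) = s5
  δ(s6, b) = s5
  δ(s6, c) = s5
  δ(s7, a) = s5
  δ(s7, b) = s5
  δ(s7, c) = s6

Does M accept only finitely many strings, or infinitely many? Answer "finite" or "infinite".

The useful states (reachable from s3 and able to reach an accepting state) are {s1, s2, s3, s4, s6, s7}.
Restricted to these states the transition graph has no cycle, so every accepting path has bounded length and L is finite.

finite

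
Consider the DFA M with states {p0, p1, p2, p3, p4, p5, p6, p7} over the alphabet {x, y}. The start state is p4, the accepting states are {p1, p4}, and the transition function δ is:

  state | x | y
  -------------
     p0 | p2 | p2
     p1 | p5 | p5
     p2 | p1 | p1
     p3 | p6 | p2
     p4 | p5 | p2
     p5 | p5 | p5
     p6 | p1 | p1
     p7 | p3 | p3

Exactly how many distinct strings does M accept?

3

The useful subgraph on states {p1, p2, p4} is acyclic, so L(M) is finite; the longest accepting path visits 3 useful states, giving maximum string length 2.
Counting accepting paths from p4 by length: 1 of length 0, 2 of length 2. Total 3.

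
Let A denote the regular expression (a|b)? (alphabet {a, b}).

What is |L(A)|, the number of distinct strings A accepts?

3

The expression has no Kleene star, so L(A) is finite. Expanding the alternatives gives {ε, a, b}.
That is 1 of length 0, 2 of length 1: 3 strings in all.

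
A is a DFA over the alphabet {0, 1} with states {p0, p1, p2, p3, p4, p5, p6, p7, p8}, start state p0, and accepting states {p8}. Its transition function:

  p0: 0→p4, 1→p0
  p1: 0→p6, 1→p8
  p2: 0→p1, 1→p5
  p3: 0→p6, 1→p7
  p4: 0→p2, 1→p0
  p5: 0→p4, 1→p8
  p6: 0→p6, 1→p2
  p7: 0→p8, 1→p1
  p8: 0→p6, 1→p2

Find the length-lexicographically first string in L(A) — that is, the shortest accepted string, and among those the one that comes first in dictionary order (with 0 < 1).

0001

A breadth-first search from p0 reaches an accepting state first via the path p0 → p4 → p2 → p1 → p8 on input 0001.
No string of length < 4 is accepted (BFS exhausts all shorter strings without reaching an accepting state), and 0001 is the lexicographically least accepting string of length 4.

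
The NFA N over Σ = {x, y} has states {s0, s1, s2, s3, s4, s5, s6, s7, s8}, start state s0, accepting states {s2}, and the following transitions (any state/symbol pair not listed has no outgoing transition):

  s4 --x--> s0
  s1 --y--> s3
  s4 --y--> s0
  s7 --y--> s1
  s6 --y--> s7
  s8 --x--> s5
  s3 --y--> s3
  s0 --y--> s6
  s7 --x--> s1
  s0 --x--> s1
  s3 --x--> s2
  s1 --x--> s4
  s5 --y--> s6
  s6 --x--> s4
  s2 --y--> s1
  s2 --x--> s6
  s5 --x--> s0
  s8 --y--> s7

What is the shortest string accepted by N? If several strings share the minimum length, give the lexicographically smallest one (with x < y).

A breadth-first search from s0 reaches an accepting state first via the path s0 → s1 → s3 → s2 on input xyx.
No string of length < 3 is accepted (BFS exhausts all shorter strings without reaching an accepting state), and xyx is the lexicographically least accepting string of length 3.

xyx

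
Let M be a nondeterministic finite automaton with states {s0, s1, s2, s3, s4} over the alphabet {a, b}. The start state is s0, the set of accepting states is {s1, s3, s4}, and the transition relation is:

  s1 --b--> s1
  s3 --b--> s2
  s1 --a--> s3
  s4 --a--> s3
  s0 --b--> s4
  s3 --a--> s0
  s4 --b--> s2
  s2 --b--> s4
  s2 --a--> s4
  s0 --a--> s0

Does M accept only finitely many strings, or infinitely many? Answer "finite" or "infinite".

infinite

State s0 is reachable from the start and can reach an accepting state, and it lies on the cycle s0 → s0.
Traversing that cycle any number of times yields accepted strings of unbounded length, so the language is infinite.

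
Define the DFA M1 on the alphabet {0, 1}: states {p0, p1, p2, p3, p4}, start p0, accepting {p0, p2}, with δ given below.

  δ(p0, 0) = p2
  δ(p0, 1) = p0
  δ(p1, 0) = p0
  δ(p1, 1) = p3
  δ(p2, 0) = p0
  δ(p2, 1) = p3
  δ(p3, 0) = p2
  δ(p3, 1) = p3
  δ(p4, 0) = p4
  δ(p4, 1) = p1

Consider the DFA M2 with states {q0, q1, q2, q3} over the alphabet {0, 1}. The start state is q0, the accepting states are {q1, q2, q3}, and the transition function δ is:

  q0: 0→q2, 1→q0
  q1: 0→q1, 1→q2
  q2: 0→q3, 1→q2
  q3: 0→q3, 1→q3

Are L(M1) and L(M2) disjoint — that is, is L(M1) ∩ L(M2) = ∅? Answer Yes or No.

The string 0 is accepted by both M1 and M2.
Hence L(M1) ∩ L(M2) ≠ ∅.

No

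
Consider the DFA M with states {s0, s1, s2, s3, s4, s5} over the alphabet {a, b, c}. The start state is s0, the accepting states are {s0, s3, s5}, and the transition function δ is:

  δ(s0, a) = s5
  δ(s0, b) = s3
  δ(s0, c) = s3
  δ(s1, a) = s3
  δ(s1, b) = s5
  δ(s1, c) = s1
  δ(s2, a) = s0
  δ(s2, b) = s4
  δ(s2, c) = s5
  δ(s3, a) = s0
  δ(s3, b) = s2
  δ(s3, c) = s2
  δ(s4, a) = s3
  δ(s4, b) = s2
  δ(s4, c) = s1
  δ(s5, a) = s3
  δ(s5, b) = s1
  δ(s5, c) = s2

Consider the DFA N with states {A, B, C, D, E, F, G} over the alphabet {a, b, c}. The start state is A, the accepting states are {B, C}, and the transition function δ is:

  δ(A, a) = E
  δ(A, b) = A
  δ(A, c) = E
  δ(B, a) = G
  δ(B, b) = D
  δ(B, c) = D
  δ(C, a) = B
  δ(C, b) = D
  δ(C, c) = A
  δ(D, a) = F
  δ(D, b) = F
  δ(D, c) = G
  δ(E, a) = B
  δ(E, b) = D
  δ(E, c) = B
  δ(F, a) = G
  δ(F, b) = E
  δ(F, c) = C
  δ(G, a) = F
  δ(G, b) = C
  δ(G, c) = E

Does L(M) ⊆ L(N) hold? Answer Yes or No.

The empty string ε is in L(M) but not in L(N).
So L(M) ⊄ L(N).

No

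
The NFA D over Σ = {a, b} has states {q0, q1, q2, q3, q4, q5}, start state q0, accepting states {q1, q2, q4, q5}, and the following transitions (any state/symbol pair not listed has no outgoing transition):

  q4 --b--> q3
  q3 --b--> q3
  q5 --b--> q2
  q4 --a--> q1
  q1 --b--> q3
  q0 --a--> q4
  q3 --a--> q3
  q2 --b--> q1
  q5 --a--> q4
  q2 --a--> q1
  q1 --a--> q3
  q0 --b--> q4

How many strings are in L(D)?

4

The useful subgraph on states {q0, q1, q4} is acyclic, so L(D) is finite; the longest accepting path visits 3 useful states, giving maximum string length 2.
Counting accepting paths from q0 by length: 2 of length 1, 2 of length 2. Total 4.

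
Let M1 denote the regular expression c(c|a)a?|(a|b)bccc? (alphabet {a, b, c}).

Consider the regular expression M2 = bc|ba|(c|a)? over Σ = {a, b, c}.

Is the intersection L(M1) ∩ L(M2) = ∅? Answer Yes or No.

Yes

Converting the expression M1 to a DFA (subset construction, then merging equivalent states) gives the minimal DFA with states {r0, r1, r2, r3, r4, r5, r6, r7, r8}, start state r0, accepting states {r5, r7, r8} and transitions r0: a→r1, b→r1, c→r2; r1: a→r3, b→r4, c→r3; r2: a→r5, b→r3, c→r5; r3: a→r3, b→r3, c→r3; r4: a→r3, b→r3, c→r6; r5: a→r7, b→r3, c→r3; r6: a→r3, b→r3, c→r8; r7: a→r3, b→r3, c→r3; r8: a→r3, b→r3, c→r7.
Converting the expression M2 to a DFA (subset construction, then merging equivalent states) gives the minimal DFA with states {t0, t1, t2, t3}, start state t0, accepting states {t0, t1} and transitions t0: a→t1, b→t2, c→t1; t1: a→t3, b→t3, c→t3; t2: a→t1, b→t3, c→t1; t3: a→t3, b→t3, c→t3.
Exploring the product automaton M1 × M2 from the start pair (r0, t0), following both machines on each input symbol, reaches 11 state pairs: (r0, t0), (r1, t1), (r1, t2), (r2, t1), (r3, t3), (r4, t3), (r3, t1), (r5, t3), (r6, t3), (r7, t3), (r8, t3).
M1 accepts in {r5, r7, r8} and M2 accepts in {t0, t1}; no reachable pair has both components accepting, so no string drives both machines to acceptance simultaneously and L(M1) ∩ L(M2) = ∅.
So no string is accepted by both, and the intersection is empty.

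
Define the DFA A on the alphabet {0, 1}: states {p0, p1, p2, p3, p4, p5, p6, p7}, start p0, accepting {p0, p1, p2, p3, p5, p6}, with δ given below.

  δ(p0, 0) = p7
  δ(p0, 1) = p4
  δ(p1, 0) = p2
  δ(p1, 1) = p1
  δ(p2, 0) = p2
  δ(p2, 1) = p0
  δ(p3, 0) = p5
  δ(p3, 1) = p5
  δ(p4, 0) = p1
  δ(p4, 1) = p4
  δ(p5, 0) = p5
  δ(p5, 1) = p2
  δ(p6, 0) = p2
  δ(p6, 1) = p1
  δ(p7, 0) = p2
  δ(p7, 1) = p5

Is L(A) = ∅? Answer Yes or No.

No

The empty string ε is accepted: the run p0 ends in the accepting state p0.
Since at least one string is accepted, L(A) is not empty.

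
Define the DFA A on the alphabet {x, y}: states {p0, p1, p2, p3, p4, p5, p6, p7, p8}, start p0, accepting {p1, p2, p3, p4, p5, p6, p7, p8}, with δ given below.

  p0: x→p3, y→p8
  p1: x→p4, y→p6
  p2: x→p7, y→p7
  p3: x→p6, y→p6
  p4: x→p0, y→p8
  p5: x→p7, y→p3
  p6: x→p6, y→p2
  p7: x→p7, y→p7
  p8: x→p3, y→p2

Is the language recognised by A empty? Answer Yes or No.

No

The string x is accepted: the run p0 → p3 ends in the accepting state p3.
Since at least one string is accepted, L(A) is not empty.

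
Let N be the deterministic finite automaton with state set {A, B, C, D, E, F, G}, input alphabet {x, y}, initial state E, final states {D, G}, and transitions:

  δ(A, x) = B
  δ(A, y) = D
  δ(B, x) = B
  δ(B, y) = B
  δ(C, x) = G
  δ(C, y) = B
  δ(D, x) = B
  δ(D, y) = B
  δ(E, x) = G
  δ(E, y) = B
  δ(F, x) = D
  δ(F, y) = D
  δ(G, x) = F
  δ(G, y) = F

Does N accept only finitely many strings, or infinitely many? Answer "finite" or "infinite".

finite

The useful states (reachable from E and able to reach an accepting state) are {D, E, F, G}.
Restricted to these states the transition graph has no cycle, so every accepting path has bounded length and L is finite.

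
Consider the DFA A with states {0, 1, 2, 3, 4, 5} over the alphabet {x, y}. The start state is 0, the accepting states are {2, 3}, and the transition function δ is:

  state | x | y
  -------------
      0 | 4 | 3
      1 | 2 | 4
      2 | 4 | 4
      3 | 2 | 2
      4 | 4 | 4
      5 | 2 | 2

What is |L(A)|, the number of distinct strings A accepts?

3

The useful subgraph on states {0, 2, 3} is acyclic, so L(A) is finite; the longest accepting path visits 3 useful states, giving maximum string length 2.
Counting accepting paths from 0 by length: 1 of length 1, 2 of length 2. Total 3.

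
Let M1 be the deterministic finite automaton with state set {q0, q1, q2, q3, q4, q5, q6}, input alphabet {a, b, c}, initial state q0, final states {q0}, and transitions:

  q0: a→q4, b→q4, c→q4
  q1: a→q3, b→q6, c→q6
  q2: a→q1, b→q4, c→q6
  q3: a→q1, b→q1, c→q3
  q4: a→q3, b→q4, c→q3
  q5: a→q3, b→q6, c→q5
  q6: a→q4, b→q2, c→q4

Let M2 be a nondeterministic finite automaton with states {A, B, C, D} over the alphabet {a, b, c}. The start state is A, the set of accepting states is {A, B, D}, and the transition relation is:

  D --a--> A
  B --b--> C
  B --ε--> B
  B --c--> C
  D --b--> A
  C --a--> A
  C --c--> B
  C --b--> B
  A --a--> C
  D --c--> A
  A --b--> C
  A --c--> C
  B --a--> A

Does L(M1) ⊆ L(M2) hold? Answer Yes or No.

Exploring the product automaton M1 × M2 from the start pair (q0, A), following both machines on each input symbol, reaches 14 state pairs: (q0, A), (q4, C), (q3, A), (q4, B), (q3, B), (q1, C), (q3, C), (q1, A), (q6, B), (q1, B), (q6, C), (q4, A), (q2, C), (q2, B).
M1 accepts in {q0} and M2 accepts in {A, B, D}. The reachable pairs whose M1-component is accepting are (q0, A); in each of them the M2-component is accepting too, so the product for L(M1) \ L(M2) (M1-component accepting, M2-component rejecting) has no reachable accepting pair and the difference is empty.
Hence every string in L(M1) is also in L(M2).

Yes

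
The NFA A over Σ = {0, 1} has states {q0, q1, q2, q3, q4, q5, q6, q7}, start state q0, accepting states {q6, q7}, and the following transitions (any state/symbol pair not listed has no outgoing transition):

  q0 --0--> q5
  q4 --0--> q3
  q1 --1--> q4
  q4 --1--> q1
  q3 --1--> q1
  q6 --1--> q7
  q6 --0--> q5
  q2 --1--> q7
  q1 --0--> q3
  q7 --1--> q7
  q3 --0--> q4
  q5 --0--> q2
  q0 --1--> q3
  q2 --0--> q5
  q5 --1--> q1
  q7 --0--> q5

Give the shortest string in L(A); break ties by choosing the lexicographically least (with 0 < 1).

001

A breadth-first search from q0 reaches an accepting state first via the path q0 → q5 → q2 → q7 on input 001.
No string of length < 3 is accepted (BFS exhausts all shorter strings without reaching an accepting state), and 001 is the lexicographically least accepting string of length 3.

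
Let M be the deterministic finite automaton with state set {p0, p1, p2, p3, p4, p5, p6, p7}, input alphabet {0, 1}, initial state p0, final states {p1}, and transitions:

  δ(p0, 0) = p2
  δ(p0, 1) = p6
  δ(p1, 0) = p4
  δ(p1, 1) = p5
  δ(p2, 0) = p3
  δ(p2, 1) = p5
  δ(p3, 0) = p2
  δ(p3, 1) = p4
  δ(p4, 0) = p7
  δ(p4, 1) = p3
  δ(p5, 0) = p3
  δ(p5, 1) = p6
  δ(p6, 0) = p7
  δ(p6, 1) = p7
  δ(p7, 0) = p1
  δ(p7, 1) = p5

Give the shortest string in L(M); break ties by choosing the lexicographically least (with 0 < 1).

A breadth-first search from p0 reaches an accepting state first via the path p0 → p6 → p7 → p1 on input 100.
No string of length < 3 is accepted (BFS exhausts all shorter strings without reaching an accepting state), and 100 is the lexicographically least accepting string of length 3.

100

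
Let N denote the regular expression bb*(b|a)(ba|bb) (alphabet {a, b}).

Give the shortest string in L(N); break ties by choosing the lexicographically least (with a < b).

baba

By inspection of the expression, no string of length less than 4 matches, and baba is the lexicographically first match of length 4.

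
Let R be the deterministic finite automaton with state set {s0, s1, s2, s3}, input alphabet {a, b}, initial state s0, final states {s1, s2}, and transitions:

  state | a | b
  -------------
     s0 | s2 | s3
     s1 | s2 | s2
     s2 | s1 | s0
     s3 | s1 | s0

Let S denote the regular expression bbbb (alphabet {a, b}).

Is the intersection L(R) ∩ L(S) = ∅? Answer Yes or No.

Yes

Converting the expression S to a DFA (subset construction, then merging equivalent states) gives the minimal DFA with states {r0, r1, r2, r3, r4, r5}, start state r0, accepting states {r5} and transitions r0: a→r1, b→r2; r1: a→r1, b→r1; r2: a→r1, b→r3; r3: a→r1, b→r4; r4: a→r1, b→r5; r5: a→r1, b→r1.
Exploring the product automaton R × S from the start pair (s0, r0), following both machines on each input symbol, reaches 9 state pairs: (s0, r0), (s2, r1), (s3, r2), (s1, r1), (s0, r1), (s0, r3), (s3, r1), (s3, r4), (s0, r5).
R accepts in {s1, s2} and S accepts in {r5}; no reachable pair has both components accepting, so no string drives both machines to acceptance simultaneously and L(R) ∩ L(S) = ∅.
So no string is accepted by both, and the intersection is empty.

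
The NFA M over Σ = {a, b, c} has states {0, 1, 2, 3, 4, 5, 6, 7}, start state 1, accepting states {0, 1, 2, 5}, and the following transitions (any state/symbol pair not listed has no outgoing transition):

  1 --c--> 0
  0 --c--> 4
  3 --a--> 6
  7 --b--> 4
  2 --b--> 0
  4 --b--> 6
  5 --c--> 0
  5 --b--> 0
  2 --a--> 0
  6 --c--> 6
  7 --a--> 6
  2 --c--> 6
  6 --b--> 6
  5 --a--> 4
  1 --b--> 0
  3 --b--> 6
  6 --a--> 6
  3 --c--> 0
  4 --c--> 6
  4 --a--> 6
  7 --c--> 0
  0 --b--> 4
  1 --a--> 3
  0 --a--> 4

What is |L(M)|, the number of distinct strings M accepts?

The useful subgraph on states {0, 1, 3} is acyclic, so L(M) is finite; the longest accepting path visits 3 useful states, giving maximum string length 2.
Counting accepting paths from 1 by length: 1 of length 0, 2 of length 1, 1 of length 2. Total 4.

4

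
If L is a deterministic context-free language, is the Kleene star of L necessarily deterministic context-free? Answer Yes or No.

L = {c aⁿbⁿ : n≥0} ∪ {cc aⁿb²ⁿ : n≥0} is a DCFL (the number of leading c's fixes which ratio the DPDA checks), but L* is not. Every word of L starts with c, so in a factorisation of the string cc aⁱbʲ (i≥1) into words of L each factor begins at one of the two c's: either the whole string is a single word of L (forcing j = 2i), or it splits as c · (c aⁱbʲ) with c ∈ L (take n = 0) and c aⁱbʲ ∈ L (forcing j = i). Thus L* ∩ cca⁺b* = {cc aⁿbⁿ : n≥1} ∪ {cc aⁿb²ⁿ : n≥1}. A DPDA for L* would give one for this intersection with a regular set, and, started from its configuration after reading cc, one for {aⁿbⁿ : n≥1} ∪ {aⁿb²ⁿ : n≥1}, which no deterministic PDA accepts (a DPDA for it would have a single run on aⁿb²ⁿ, accepting after the prefix aⁿbⁿ and accepting again after n more b's; an ordinary PDA that simulates it on a's and b's and, at any moment when it is accepting, may switch to reading only a fresh letter d while feeding each d to the simulation as a b, would accept aⁱbʲdᵏ (k≥1) exactly when both aⁱbʲ and aⁱbʲ⁺ᵏ are in the language, i.e. its language intersected with the regular set a*b*d⁺ would be exactly {aⁿbⁿdⁿ : n≥1} — impossible, since context-free languages are closed under intersection with regular sets and {aⁿbⁿdⁿ} is not context-free). So L* is not a DCFL.

No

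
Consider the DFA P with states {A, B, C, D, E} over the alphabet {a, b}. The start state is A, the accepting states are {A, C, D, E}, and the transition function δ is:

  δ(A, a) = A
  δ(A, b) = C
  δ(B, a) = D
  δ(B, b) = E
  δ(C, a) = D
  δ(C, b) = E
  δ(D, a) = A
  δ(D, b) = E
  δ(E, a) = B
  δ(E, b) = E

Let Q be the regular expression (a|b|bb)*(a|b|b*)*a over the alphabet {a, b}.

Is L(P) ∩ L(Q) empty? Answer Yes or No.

No

The string a is accepted by both P and Q.
Hence L(P) ∩ L(Q) ≠ ∅.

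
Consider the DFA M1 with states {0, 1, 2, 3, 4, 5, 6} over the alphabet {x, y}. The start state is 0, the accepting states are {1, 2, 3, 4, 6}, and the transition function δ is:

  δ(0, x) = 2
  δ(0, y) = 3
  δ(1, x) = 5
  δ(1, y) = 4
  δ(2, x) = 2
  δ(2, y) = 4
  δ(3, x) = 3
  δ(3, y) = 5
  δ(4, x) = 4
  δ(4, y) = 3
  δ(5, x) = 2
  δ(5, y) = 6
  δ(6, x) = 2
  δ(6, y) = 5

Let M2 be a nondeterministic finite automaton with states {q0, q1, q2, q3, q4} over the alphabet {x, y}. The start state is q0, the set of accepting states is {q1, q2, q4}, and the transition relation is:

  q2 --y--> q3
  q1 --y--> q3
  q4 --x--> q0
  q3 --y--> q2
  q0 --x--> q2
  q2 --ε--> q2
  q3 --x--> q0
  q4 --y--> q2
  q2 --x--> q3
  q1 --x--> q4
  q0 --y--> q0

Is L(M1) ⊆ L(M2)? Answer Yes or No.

The string y is in L(M1) but not in L(M2).
So L(M1) ⊄ L(M2).

No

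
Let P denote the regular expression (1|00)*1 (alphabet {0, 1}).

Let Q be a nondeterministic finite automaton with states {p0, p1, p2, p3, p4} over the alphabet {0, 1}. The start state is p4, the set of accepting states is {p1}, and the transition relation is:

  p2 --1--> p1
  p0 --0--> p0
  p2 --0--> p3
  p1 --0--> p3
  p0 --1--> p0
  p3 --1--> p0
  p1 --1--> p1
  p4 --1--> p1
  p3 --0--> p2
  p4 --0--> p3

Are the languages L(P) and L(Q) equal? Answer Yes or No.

Converting the expression P to a DFA (subset construction, then merging equivalent states) gives the minimal DFA with states {r0, r1, r2, r3}, start state r0, accepting states {r2} and transitions r0: 0→r1, 1→r2; r1: 0→r0, 1→r3; r2: 0→r1, 1→r2; r3: 0→r3, 1→r3.
Exploring the product automaton P × Q from the start pair (r0, p4), following both machines on each input symbol, reaches 5 state pairs: (r0, p4), (r1, p3), (r2, p1), (r0, p2), (r3, p0).
P accepts in {r2} and Q accepts in {p1}. In every reachable pair the two components are either both accepting — (r2, p1) — or both non-accepting, so no string is accepted by exactly one of the machines: L(P) \ L(Q) and L(Q) \ L(P) are both empty.
Hence every string is accepted by P iff it is accepted by Q, and the two languages coincide.

Yes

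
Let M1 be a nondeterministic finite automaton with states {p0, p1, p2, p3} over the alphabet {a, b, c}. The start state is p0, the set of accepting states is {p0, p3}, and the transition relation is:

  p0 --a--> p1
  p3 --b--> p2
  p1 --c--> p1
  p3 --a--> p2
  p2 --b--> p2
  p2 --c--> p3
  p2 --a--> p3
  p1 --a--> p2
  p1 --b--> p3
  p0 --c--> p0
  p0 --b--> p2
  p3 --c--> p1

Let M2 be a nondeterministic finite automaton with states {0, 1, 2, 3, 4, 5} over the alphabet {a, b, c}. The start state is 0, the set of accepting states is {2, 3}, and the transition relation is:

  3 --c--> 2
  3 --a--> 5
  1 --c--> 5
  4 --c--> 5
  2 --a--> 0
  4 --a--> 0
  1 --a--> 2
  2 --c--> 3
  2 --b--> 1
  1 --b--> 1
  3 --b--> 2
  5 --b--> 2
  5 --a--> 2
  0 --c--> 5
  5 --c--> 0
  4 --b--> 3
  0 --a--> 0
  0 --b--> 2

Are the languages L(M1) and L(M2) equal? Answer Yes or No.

The empty string ε is accepted by M1 but rejected by M2.
So L(M1) ≠ L(M2).

No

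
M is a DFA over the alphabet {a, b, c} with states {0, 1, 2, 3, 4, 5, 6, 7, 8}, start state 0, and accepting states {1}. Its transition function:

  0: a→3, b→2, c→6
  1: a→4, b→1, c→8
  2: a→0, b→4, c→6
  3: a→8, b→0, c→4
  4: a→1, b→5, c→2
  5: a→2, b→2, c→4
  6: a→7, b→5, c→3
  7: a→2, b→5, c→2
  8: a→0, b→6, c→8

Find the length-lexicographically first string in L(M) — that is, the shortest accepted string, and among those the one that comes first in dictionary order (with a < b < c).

A breadth-first search from 0 reaches an accepting state first via the path 0 → 3 → 4 → 1 on input aca.
No string of length < 3 is accepted (BFS exhausts all shorter strings without reaching an accepting state), and aca is the lexicographically least accepting string of length 3.

aca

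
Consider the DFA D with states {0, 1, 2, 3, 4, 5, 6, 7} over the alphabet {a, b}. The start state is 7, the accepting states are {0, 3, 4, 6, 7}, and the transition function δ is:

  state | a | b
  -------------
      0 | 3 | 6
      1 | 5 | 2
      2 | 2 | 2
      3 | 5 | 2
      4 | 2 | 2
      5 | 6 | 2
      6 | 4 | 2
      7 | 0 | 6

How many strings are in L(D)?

9

The useful subgraph on states {0, 3, 4, 5, 6, 7} is acyclic, so L(D) is finite; the longest accepting path visits 6 useful states, giving maximum string length 5.
Counting accepting paths from 7 by length: 1 of length 0, 2 of length 1, 3 of length 2, 1 of length 3, 1 of length 4, 1 of length 5. Total 9.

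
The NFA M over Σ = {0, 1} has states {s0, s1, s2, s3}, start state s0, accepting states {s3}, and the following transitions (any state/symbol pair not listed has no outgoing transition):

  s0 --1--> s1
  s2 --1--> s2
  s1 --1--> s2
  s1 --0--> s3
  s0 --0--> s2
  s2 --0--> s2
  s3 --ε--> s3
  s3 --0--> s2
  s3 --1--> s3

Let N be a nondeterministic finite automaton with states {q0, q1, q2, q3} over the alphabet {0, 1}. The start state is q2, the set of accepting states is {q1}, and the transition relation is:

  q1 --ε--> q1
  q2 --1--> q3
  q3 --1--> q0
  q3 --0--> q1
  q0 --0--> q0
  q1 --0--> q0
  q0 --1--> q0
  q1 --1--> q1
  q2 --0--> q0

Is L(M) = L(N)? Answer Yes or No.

Yes

Exploring the product automaton M × N from the start pair (s0, q2), following both machines on each input symbol, reaches 4 state pairs: (s0, q2), (s2, q0), (s1, q3), (s3, q1).
M accepts in {s3} and N accepts in {q1}. In every reachable pair the two components are either both accepting — (s3, q1) — or both non-accepting, so no string is accepted by exactly one of the machines: L(M) \ L(N) and L(N) \ L(M) are both empty.
Hence every string is accepted by M iff it is accepted by N, and the two languages coincide.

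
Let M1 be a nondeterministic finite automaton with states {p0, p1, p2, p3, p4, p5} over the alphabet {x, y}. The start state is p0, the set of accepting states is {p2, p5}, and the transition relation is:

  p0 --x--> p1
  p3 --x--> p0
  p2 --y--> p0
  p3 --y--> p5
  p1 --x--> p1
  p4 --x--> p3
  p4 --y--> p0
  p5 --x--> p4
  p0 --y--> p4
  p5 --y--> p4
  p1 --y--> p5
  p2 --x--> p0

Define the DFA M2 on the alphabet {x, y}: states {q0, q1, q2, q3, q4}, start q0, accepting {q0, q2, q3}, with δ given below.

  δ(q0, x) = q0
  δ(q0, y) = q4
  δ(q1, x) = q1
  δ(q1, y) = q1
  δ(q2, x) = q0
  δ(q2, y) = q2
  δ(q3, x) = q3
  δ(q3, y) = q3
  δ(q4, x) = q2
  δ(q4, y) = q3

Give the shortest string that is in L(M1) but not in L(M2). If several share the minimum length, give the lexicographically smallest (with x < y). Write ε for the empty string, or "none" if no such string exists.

The string xy is accepted by M1 but not by M2.
No shorter string lies in the difference, and xy is the lexicographically first length-2 string in L(M1) \ L(M2).

xy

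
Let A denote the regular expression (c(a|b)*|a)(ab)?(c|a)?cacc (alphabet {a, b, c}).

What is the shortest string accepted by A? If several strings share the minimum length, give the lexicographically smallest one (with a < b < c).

By inspection of the expression, no string of length less than 5 matches, and acacc is the lexicographically first match of length 5.

acacc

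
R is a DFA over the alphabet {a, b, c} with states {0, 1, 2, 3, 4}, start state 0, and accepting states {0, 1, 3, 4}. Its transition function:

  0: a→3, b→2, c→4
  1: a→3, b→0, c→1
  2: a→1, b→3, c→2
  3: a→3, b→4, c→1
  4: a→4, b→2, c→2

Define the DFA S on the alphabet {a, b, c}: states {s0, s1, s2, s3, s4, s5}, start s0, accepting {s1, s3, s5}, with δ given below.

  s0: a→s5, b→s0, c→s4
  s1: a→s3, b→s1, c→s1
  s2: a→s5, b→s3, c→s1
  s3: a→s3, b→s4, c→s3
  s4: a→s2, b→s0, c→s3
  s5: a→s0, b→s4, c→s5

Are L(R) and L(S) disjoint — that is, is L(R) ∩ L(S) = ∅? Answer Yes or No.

No

The string a is accepted by both R and S.
Hence L(R) ∩ L(S) ≠ ∅.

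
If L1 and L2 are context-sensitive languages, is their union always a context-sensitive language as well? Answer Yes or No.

Yes

A linear-bounded automaton can nondeterministically choose to simulate the LBA for L₁ or the LBA for L₂; equivalently, with disjoint nonterminals, S → S₁ | S₂ added to two noncontracting grammars is still noncontracting.
So the context-sensitive languages are closed under union.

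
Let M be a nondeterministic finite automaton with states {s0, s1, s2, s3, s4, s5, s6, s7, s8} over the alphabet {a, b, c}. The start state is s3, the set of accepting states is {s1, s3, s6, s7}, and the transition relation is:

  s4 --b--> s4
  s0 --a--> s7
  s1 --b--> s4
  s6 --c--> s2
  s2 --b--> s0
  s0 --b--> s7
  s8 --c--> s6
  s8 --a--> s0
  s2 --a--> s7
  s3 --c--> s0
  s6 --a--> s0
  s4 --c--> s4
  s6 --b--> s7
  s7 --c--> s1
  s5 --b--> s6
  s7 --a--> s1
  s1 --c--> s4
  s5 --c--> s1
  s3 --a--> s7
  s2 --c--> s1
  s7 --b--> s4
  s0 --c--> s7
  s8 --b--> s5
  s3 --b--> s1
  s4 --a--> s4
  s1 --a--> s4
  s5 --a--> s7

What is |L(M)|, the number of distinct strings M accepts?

The useful subgraph on states {s0, s1, s3, s7} is acyclic, so L(M) is finite; the longest accepting path visits 4 useful states, giving maximum string length 3.
Counting accepting paths from s3 by length: 1 of length 0, 2 of length 1, 5 of length 2, 6 of length 3. Total 14.

14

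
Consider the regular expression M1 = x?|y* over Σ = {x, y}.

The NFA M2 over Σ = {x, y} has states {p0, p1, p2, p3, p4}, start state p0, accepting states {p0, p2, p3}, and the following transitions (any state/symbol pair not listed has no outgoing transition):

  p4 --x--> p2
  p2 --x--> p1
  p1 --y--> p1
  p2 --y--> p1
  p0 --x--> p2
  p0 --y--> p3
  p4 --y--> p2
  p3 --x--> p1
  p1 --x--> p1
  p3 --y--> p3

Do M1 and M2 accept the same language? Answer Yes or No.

Yes

Converting the expression M1 to a DFA (subset construction, then merging equivalent states) gives the minimal DFA with states {r0, r1, r2, r3}, start state r0, accepting states {r0, r1, r2} and transitions r0: x→r1, y→r2; r1: x→r3, y→r3; r2: x→r3, y→r2; r3: x→r3, y→r3.
Exploring the product automaton M1 × M2 from the start pair (r0, p0), following both machines on each input symbol, reaches 4 state pairs: (r0, p0), (r1, p2), (r2, p3), (r3, p1).
M1 accepts in {r0, r1, r2} and M2 accepts in {p0, p2, p3}. In every reachable pair the two components are either both accepting — (r0, p0), (r1, p2), (r2, p3) — or both non-accepting, so no string is accepted by exactly one of the machines: L(M1) \ L(M2) and L(M2) \ L(M1) are both empty.
Hence every string is accepted by M1 iff it is accepted by M2, and the two languages coincide.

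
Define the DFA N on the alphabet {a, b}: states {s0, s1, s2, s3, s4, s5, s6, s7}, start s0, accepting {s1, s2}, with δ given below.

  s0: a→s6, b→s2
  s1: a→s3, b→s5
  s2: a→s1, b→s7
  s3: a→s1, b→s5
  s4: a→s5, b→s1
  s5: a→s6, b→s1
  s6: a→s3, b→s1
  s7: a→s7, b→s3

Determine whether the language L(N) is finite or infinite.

State s1 is reachable from the start and can reach an accepting state, and it lies on the cycle s1 → s3 → s1.
Traversing that cycle any number of times yields accepted strings of unbounded length, so the language is infinite.

infinite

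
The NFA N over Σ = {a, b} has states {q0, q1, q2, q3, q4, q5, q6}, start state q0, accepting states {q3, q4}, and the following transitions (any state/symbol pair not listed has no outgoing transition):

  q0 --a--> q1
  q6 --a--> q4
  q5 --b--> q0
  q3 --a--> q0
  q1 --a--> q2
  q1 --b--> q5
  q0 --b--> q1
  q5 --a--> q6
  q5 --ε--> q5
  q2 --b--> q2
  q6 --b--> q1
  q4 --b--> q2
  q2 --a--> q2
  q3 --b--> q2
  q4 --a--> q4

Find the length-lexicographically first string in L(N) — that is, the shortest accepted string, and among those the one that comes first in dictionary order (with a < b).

A breadth-first search from q0 reaches an accepting state first via the path q0 → q1 → q5 → q6 → q4 on input abaa.
No string of length < 4 is accepted (BFS exhausts all shorter strings without reaching an accepting state), and abaa is the lexicographically least accepting string of length 4.

abaa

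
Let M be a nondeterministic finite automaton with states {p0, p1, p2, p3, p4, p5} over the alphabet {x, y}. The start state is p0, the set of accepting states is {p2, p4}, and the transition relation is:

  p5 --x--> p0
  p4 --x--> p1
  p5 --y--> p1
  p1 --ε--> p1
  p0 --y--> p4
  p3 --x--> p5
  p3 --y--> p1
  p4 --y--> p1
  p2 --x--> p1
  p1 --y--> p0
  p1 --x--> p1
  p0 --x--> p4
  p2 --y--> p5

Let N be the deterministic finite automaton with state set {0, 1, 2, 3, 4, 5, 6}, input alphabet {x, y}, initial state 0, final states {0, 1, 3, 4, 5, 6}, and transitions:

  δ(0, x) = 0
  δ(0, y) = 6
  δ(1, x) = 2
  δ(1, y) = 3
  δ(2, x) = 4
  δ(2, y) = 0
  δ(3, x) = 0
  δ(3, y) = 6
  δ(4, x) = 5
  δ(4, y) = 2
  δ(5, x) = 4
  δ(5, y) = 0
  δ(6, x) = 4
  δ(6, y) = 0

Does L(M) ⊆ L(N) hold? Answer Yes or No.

Yes

Exploring the product automaton M × N from the start pair (p0, 0), following both machines on each input symbol, reaches 11 state pairs: (p0, 0), (p4, 0), (p4, 6), (p1, 0), (p1, 6), (p1, 4), (p0, 6), (p1, 5), (p0, 2), (p4, 4), (p1, 2).
M accepts in {p2, p4} and N accepts in {0, 1, 3, 4, 5, 6}. The reachable pairs whose M-component is accepting are (p4, 0), (p4, 6), (p4, 4); in each of them the N-component is accepting too, so the product for L(M) \ L(N) (M-component accepting, N-component rejecting) has no reachable accepting pair and the difference is empty.
Hence every string in L(M) is also in L(N).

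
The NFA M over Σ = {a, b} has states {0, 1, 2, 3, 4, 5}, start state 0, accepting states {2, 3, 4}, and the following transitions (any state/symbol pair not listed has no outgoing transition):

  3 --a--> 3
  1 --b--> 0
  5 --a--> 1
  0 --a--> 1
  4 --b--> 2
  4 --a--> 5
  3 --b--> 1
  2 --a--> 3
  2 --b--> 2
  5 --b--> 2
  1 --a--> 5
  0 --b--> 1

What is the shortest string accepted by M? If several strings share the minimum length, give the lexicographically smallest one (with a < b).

A breadth-first search from 0 reaches an accepting state first via the path 0 → 1 → 5 → 2 on input aab.
No string of length < 3 is accepted (BFS exhausts all shorter strings without reaching an accepting state), and aab is the lexicographically least accepting string of length 3.

aab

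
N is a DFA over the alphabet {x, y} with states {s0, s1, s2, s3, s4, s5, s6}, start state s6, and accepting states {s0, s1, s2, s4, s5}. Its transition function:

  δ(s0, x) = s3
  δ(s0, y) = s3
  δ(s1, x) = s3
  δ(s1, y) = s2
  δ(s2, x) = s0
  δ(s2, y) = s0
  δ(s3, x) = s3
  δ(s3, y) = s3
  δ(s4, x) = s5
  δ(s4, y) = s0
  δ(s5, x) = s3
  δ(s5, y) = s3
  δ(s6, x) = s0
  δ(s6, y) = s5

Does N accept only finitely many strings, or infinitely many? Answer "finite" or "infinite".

The useful states (reachable from s6 and able to reach an accepting state) are {s0, s5, s6}.
Restricted to these states the transition graph has no cycle, so every accepting path has bounded length and L is finite.

finite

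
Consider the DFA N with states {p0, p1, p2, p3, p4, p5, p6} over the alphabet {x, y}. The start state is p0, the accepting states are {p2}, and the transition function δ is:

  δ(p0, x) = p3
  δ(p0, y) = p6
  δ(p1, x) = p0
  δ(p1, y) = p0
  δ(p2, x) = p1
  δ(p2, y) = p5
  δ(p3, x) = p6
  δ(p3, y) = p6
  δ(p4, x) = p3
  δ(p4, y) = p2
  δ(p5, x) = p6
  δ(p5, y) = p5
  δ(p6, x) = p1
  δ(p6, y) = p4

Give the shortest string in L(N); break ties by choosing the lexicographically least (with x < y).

yyy

A breadth-first search from p0 reaches an accepting state first via the path p0 → p6 → p4 → p2 on input yyy.
No string of length < 3 is accepted (BFS exhausts all shorter strings without reaching an accepting state), and yyy is the lexicographically least accepting string of length 3.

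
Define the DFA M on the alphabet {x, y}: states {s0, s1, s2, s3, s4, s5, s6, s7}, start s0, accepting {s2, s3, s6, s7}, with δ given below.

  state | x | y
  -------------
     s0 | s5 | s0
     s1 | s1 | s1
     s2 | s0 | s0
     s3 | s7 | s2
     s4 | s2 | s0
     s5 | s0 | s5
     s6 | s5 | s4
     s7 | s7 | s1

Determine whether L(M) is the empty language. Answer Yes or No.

The states reachable from the start state are {s0, s5}.
None of the accepting states {s2, s3, s6, s7} is reachable, so no string is accepted and L(M) = ∅.

Yes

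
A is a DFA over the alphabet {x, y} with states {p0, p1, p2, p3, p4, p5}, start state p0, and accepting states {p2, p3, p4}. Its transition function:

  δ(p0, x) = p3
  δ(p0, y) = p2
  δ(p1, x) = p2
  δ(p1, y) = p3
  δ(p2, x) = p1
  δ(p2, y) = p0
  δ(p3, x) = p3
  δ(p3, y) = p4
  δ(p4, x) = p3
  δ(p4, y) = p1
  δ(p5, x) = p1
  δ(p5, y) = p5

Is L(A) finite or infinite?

State p0 is reachable from the start and can reach an accepting state, and it lies on the cycle p0 → p2 → p0.
Traversing that cycle any number of times yields accepted strings of unbounded length, so the language is infinite.

infinite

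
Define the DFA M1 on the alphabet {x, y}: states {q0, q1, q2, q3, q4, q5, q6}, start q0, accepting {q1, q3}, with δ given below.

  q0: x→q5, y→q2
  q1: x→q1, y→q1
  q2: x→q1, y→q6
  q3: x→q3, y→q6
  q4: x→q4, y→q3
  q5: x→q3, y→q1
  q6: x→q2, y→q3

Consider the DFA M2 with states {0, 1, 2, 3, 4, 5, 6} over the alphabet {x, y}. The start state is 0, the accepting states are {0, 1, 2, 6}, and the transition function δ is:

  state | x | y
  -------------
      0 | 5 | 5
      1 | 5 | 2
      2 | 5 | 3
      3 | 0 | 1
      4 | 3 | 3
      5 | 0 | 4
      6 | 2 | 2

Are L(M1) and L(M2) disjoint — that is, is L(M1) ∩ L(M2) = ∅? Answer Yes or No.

The string xx is accepted by both M1 and M2.
Hence L(M1) ∩ L(M2) ≠ ∅.

No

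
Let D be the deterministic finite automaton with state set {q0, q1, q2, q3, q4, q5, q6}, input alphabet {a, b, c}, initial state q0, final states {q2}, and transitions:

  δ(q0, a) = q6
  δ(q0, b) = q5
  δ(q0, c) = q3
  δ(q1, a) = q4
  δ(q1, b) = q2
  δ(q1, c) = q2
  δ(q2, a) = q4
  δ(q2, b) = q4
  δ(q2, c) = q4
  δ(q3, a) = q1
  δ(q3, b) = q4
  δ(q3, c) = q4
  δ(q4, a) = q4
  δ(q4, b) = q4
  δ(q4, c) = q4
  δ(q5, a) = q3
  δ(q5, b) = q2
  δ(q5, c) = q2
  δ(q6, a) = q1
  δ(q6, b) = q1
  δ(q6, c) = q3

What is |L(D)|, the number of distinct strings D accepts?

The useful subgraph on states {q0, q1, q2, q3, q5, q6} is acyclic, so L(D) is finite; the longest accepting path visits 5 useful states, giving maximum string length 4.
Counting accepting paths from q0 by length: 2 of length 2, 6 of length 3, 4 of length 4. Total 12.

12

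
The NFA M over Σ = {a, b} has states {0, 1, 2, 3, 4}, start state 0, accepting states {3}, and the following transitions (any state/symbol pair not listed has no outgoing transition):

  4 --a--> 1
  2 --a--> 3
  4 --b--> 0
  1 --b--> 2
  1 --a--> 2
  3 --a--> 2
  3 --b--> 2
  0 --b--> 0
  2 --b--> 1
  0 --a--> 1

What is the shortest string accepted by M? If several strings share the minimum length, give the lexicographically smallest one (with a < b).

aaa

A breadth-first search from 0 reaches an accepting state first via the path 0 → 1 → 2 → 3 on input aaa.
No string of length < 3 is accepted (BFS exhausts all shorter strings without reaching an accepting state), and aaa is the lexicographically least accepting string of length 3.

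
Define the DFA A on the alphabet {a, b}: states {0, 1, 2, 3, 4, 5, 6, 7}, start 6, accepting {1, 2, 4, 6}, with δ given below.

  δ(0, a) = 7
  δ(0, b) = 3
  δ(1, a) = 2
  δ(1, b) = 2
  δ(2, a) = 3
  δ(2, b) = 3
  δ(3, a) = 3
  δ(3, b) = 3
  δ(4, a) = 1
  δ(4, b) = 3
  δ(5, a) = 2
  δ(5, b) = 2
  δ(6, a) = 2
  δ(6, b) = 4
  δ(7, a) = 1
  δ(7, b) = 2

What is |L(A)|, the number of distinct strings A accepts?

6

The useful subgraph on states {1, 2, 4, 6} is acyclic, so L(A) is finite; the longest accepting path visits 4 useful states, giving maximum string length 3.
Counting accepting paths from 6 by length: 1 of length 0, 2 of length 1, 1 of length 2, 2 of length 3. Total 6.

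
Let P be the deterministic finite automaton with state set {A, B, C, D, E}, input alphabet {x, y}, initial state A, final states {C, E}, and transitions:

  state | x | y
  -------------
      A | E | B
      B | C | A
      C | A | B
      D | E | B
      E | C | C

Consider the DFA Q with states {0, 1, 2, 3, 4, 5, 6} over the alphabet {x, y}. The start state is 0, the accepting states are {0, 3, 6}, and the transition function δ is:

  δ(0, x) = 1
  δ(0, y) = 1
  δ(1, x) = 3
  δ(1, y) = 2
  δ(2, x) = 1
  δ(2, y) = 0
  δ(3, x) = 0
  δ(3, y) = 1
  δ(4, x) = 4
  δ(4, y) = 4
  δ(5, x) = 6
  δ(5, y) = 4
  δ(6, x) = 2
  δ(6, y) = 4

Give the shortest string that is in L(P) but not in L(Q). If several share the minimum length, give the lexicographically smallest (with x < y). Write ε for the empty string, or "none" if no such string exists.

x

The string x is accepted by P but not by Q.
No shorter string lies in the difference, and x is the lexicographically first length-1 string in L(P) \ L(Q).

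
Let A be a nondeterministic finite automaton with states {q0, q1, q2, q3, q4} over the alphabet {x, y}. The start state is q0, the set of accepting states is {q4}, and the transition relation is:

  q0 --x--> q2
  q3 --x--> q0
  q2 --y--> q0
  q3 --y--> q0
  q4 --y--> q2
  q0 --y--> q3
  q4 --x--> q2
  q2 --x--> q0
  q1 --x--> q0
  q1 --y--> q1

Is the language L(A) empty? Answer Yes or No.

Yes

The states reachable from the start state are {q0, q2, q3}.
None of the accepting states {q4} is reachable, so no string is accepted and L(A) = ∅.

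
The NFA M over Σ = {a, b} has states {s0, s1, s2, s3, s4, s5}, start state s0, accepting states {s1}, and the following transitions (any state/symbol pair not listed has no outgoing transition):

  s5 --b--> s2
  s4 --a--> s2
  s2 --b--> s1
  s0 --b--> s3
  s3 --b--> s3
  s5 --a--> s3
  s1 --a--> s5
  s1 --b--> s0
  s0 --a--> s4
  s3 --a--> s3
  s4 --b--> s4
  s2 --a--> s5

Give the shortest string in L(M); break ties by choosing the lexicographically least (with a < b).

aab

A breadth-first search from s0 reaches an accepting state first via the path s0 → s4 → s2 → s1 on input aab.
No string of length < 3 is accepted (BFS exhausts all shorter strings without reaching an accepting state), and aab is the lexicographically least accepting string of length 3.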